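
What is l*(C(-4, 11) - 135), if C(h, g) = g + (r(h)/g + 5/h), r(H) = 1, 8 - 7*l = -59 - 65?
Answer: -16521/7 ≈ -2360.1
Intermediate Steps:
l = 132/7 (l = 8/7 - (-59 - 65)/7 = 8/7 - ⅐*(-124) = 8/7 + 124/7 = 132/7 ≈ 18.857)
C(h, g) = g + 1/g + 5/h (C(h, g) = g + (1/g + 5/h) = g + 1/g + 5/h)
l*(C(-4, 11) - 135) = 132*((11 + 1/11 + 5/(-4)) - 135)/7 = 132*((11 + 1/11 + 5*(-¼)) - 135)/7 = 132*((11 + 1/11 - 5/4) - 135)/7 = 132*(433/44 - 135)/7 = (132/7)*(-5507/44) = -16521/7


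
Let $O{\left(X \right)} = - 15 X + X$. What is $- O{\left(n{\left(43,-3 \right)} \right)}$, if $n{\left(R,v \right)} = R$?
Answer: $602$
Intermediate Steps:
$O{\left(X \right)} = - 14 X$
$- O{\left(n{\left(43,-3 \right)} \right)} = - \left(-14\right) 43 = \left(-1\right) \left(-602\right) = 602$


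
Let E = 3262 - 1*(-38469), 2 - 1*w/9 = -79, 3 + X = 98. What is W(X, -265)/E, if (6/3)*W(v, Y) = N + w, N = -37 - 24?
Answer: 334/41731 ≈ 0.0080036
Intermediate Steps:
X = 95 (X = -3 + 98 = 95)
N = -61
w = 729 (w = 18 - 9*(-79) = 18 + 711 = 729)
W(v, Y) = 334 (W(v, Y) = (-61 + 729)/2 = (½)*668 = 334)
E = 41731 (E = 3262 + 38469 = 41731)
W(X, -265)/E = 334/41731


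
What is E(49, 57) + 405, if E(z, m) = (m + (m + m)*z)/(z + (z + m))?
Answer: 68418/155 ≈ 441.41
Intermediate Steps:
E(z, m) = (m + 2*m*z)/(m + 2*z) (E(z, m) = (m + (2*m)*z)/(z + (m + z)) = (m + 2*m*z)/(m + 2*z))
E(49, 57) + 405 = 57*(1 + 2*49)/(57 + 2*49) + 405 = 57*(1 + 98)/(57 + 98) + 405 = 57*99/155 + 405 = 57*(1/155)*99 + 405 = 5643/155 + 405 = 68418/155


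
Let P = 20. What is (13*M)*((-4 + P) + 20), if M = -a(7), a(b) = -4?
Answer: 1872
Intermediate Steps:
M = 4 (M = -1*(-4) = 4)
(13*M)*((-4 + P) + 20) = (13*4)*((-4 + 20) + 20) = 52*(16 + 20) = 52*36 = 1872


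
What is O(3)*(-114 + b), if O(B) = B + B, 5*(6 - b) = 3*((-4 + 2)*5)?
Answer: -612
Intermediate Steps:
b = 12 (b = 6 - 3*(-4 + 2)*5/5 = 6 - 3*(-2*5)/5 = 6 - 3*(-10)/5 = 6 - ⅕*(-30) = 6 + 6 = 12)
O(B) = 2*B
O(3)*(-114 + b) = (2*3)*(-114 + 12) = 6*(-102) = -612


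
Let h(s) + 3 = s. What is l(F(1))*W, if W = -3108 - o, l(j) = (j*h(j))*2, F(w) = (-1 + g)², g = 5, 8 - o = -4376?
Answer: -3116672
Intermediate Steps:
o = 4384 (o = 8 - 1*(-4376) = 8 + 4376 = 4384)
h(s) = -3 + s
F(w) = 16 (F(w) = (-1 + 5)² = 4² = 16)
l(j) = 2*j*(-3 + j) (l(j) = (j*(-3 + j))*2 = 2*j*(-3 + j))
W = -7492 (W = -3108 - 1*4384 = -3108 - 4384 = -7492)
l(F(1))*W = (2*16*(-3 + 16))*(-7492) = (2*16*13)*(-7492) = 416*(-7492) = -3116672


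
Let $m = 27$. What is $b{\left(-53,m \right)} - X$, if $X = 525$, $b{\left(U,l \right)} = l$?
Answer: $-498$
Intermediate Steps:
$b{\left(-53,m \right)} - X = 27 - 525 = -498$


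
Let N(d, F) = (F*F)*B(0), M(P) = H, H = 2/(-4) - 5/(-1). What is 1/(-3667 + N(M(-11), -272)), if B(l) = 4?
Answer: 1/292269 ≈ 3.4215e-6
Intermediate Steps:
H = 9/2 (H = 2*(-1/4) - 5*(-1) = -1/2 + 5 = 9/2 ≈ 4.5000)
M(P) = 9/2
N(d, F) = 4*F**2 (N(d, F) = (F*F)*4 = F**2*4 = 4*F**2)
1/(-3667 + N(M(-11), -272)) = 1/(-3667 + 4*(-272)**2) = 1/(-3667 + 4*73984) = 1/(-3667 + 295936) = 1/292269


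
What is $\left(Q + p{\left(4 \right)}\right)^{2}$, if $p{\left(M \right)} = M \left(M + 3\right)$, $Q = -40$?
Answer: $144$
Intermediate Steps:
$p{\left(M \right)} = M \left(3 + M\right)$
$\left(Q + p{\left(4 \right)}\right)^{2} = \left(-40 + 4 \left(3 + 4\right)\right)^{2} = \left(-40 + 4 \cdot 7\right)^{2} = \left(-40 + 28\right)^{2} = \left(-12\right)^{2} = 144$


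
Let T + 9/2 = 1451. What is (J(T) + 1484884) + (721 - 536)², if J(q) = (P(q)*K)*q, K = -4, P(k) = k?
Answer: -6850340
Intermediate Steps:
T = 2893/2 (T = -9/2 + 1451 = 2893/2 ≈ 1446.5)
J(q) = -4*q² (J(q) = (q*(-4))*q = (-4*q)*q = -4*q²)
(J(T) + 1484884) + (721 - 536)² = (-4*(2893/2)² + 1484884) + (721 - 536)² = (-4*8369449/4 + 1484884) + 185² = (-8369449 + 1484884) + 34225 = -6884565 + 34225 = -6850340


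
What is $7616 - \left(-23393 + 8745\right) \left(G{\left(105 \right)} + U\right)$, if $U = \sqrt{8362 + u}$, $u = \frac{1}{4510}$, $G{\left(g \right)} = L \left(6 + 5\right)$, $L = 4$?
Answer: $652128 + \frac{7324 \sqrt{170083920710}}{2255} \approx 1.9916 \cdot 10^{6}$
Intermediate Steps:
$G{\left(g \right)} = 44$ ($G{\left(g \right)} = 4 \left(6 + 5\right) = 4 \cdot 11 = 44$)
$u = \frac{1}{4510} \approx 0.00022173$
$U = \frac{\sqrt{170083920710}}{4510}$ ($U = \sqrt{8362 + \frac{1}{4510}} = \sqrt{\frac{37712621}{4510}} = \frac{\sqrt{170083920710}}{4510} \approx 91.444$)
$7616 - \left(-23393 + 8745\right) \left(G{\left(105 \right)} + U\right) = 7616 - \left(-23393 + 8745\right) \left(44 + \frac{\sqrt{170083920710}}{4510}\right) = 7616 - - 14648 \left(44 + \frac{\sqrt{170083920710}}{4510}\right) = 7616 - \left(-644512 - \frac{7324 \sqrt{170083920710}}{2255}\right) = 7616 + \left(644512 + \frac{7324 \sqrt{170083920710}}{2255}\right) = 652128 + \frac{7324 \sqrt{170083920710}}{2255}$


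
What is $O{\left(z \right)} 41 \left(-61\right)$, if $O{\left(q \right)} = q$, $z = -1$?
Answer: $2501$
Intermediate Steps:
$O{\left(z \right)} 41 \left(-61\right) = \left(-1\right) 41 \left(-61\right) = \left(-41\right) \left(-61\right) = 2501$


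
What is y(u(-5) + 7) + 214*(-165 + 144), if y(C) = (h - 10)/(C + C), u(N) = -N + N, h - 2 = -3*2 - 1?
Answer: -62931/14 ≈ -4495.1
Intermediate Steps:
h = -5 (h = 2 + (-3*2 - 1) = 2 + (-6 - 1) = 2 - 7 = -5)
u(N) = 0
y(C) = -15/(2*C) (y(C) = (-5 - 10)/(C + C) = -15*1/(2*C) = -15/(2*C))
y(u(-5) + 7) + 214*(-165 + 144) = -15/(2*(0 + 7)) + 214*(-165 + 144) = -15/2/7 + 214*(-21) = -15/2*⅐ - 4494 = -15/14 - 4494 = -62931/14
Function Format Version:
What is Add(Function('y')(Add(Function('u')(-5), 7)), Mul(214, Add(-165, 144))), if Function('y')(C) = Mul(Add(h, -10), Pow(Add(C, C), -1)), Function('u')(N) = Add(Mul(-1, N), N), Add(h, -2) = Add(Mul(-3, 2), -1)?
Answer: Rational(-62931, 14) ≈ -4495.1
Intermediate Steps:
h = -5 (h = Add(2, Add(Mul(-3, 2), -1)) = Add(2, Add(-6, -1)) = Add(2, -7) = -5)
Function('u')(N) = 0
Function('y')(C) = Mul(Rational(-15, 2), Pow(C, -1)) (Function('y')(C) = Mul(Add(-5, -10), Pow(Add(C, C), -1)) = Mul(-15, Pow(Mul(2, C), -1)) = Mul(-15, Mul(Rational(1, 2), Pow(C, -1))) = Mul(Rational(-15, 2), Pow(C, -1)))
Add(Function('y')(Add(Function('u')(-5), 7)), Mul(214, Add(-165, 144))) = Add(Mul(Rational(-15, 2), Pow(Add(0, 7), -1)), Mul(214, Add(-165, 144))) = Add(Mul(Rational(-15, 2), Pow(7, -1)), Mul(214, -21)) = Add(Mul(Rational(-15, 2), Rational(1, 7)), -4494) = Add(Rational(-15, 14), -4494) = Rational(-62931, 14)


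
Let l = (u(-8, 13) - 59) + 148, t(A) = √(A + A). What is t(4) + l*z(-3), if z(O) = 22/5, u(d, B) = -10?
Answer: 1738/5 + 2*√2 ≈ 350.43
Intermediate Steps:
t(A) = √2*√A (t(A) = √(2*A) = √2*√A)
z(O) = 22/5 (z(O) = 22*(⅕) = 22/5)
l = 79 (l = (-10 - 59) + 148 = -69 + 148 = 79)
t(4) + l*z(-3) = √2*√4 + 79*(22/5) = √2*2 + 1738/5 = 2*√2 + 1738/5 = 1738/5 + 2*√2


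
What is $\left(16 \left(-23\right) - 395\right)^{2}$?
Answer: $582169$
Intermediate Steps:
$\left(16 \left(-23\right) - 395\right)^{2} = \left(-368 - 395\right)^{2} = \left(-763\right)^{2} = 582169$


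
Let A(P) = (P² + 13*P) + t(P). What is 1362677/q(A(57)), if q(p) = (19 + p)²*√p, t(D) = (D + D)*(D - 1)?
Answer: 1362677*√10374/1120541893926 ≈ 0.00012386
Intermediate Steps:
t(D) = 2*D*(-1 + D) (t(D) = (2*D)*(-1 + D) = 2*D*(-1 + D))
A(P) = P² + 13*P + 2*P*(-1 + P) (A(P) = (P² + 13*P) + 2*P*(-1 + P) = P² + 13*P + 2*P*(-1 + P))
q(p) = √p*(19 + p)²
1362677/q(A(57)) = 1362677/((√(57*(11 + 3*57))*(19 + 57*(11 + 3*57))²)) = 1362677/((√(57*(11 + 171))*(19 + 57*(11 + 171))²)) = 1362677/((√(57*182)*(19 + 57*182)²)) = 1362677/((√10374*(19 + 10374)²)) = 1362677/((√10374*10393²)) = 1362677/((√10374*108014449)) = 1362677/((108014449*√10374)) = 1362677*(√10374/1120541893926) = 1362677*√10374/1120541893926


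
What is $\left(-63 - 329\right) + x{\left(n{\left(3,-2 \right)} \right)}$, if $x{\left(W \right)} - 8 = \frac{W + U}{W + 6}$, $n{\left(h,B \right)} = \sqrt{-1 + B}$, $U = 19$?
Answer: $\frac{- 383 \sqrt{3} + 2285 i}{\sqrt{3} - 6 i} \approx -381.0 - 0.57735 i$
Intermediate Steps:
$x{\left(W \right)} = 8 + \frac{19 + W}{6 + W}$ ($x{\left(W \right)} = 8 + \frac{W + 19}{W + 6} = 8 + \frac{19 + W}{6 + W}$)
$\left(-63 - 329\right) + x{\left(n{\left(3,-2 \right)} \right)} = \left(-63 - 329\right) + \frac{67 + 9 \sqrt{-1 - 2}}{6 + \sqrt{-1 - 2}} = -392 + \frac{67 + 9 \sqrt{-3}}{6 + \sqrt{-3}} = -392 + \frac{67 + 9 i \sqrt{3}}{6 + i \sqrt{3}}$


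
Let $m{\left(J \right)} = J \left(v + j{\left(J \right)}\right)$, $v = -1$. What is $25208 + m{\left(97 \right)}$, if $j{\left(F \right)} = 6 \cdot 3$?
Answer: $26857$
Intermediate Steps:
$j{\left(F \right)} = 18$
$m{\left(J \right)} = 17 J$ ($m{\left(J \right)} = J \left(-1 + 18\right) = J 17 = 17 J$)
$25208 + m{\left(97 \right)} = 25208 + 17 \cdot 97 = 25208 + 1649 = 26857$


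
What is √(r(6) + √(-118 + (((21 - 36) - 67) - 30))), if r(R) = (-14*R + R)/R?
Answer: √(-13 + I*√230) ≈ 1.8675 + 4.0605*I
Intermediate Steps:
r(R) = -13 (r(R) = (-13*R)/R = -13)
√(r(6) + √(-118 + (((21 - 36) - 67) - 30))) = √(-13 + √(-118 + (((21 - 36) - 67) - 30))) = √(-13 + √(-118 + ((-15 - 67) - 30))) = √(-13 + √(-118 + (-82 - 30))) = √(-13 + √(-118 - 112)) = √(-13 + √(-230)) = √(-13 + I*√230)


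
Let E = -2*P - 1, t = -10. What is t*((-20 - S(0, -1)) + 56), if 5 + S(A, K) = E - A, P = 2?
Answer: -460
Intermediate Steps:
E = -5 (E = -2*2 - 1 = -4 - 1 = -5)
S(A, K) = -10 - A (S(A, K) = -5 + (-5 - A) = -10 - A)
t*((-20 - S(0, -1)) + 56) = -10*((-20 - (-10 - 1*0)) + 56) = -10*((-20 - (-10 + 0)) + 56) = -10*((-20 - 1*(-10)) + 56) = -10*((-20 + 10) + 56) = -10*(-10 + 56) = -10*46 = -460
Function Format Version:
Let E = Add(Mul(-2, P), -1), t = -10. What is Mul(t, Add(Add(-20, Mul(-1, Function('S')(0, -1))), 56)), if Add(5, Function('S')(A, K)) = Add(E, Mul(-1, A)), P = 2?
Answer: -460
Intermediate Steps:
E = -5 (E = Add(Mul(-2, 2), -1) = Add(-4, -1) = -5)
Function('S')(A, K) = Add(-10, Mul(-1, A)) (Function('S')(A, K) = Add(-5, Add(-5, Mul(-1, A))) = Add(-10, Mul(-1, A)))
Mul(t, Add(Add(-20, Mul(-1, Function('S')(0, -1))), 56)) = Mul(-10, Add(Add(-20, Mul(-1, Add(-10, Mul(-1, 0)))), 56)) = Mul(-10, Add(Add(-20, Mul(-1, Add(-10, 0))), 56)) = Mul(-10, Add(Add(-20, Mul(-1, -10)), 56)) = Mul(-10, Add(Add(-20, 10), 56)) = Mul(-10, Add(-10, 56)) = Mul(-10, 46) = -460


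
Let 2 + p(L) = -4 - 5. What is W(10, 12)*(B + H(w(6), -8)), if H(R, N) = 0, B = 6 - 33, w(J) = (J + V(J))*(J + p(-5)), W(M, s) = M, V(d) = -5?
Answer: -270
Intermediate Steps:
p(L) = -11 (p(L) = -2 + (-4 - 5) = -2 - 9 = -11)
w(J) = (-11 + J)*(-5 + J) (w(J) = (J - 5)*(J - 11) = (-5 + J)*(-11 + J) = (-11 + J)*(-5 + J))
B = -27
W(10, 12)*(B + H(w(6), -8)) = 10*(-27 + 0) = 10*(-27) = -270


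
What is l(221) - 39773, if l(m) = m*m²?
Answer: 10754088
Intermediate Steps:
l(m) = m³
l(221) - 39773 = 221³ - 39773 = 10793861 - 39773 = 10754088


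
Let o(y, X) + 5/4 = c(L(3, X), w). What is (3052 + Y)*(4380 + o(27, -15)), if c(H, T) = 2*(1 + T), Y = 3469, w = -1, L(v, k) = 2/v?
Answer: 114215315/4 ≈ 2.8554e+7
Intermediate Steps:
c(H, T) = 2 + 2*T
o(y, X) = -5/4 (o(y, X) = -5/4 + (2 + 2*(-1)) = -5/4 + (2 - 2) = -5/4 + 0 = -5/4)
(3052 + Y)*(4380 + o(27, -15)) = (3052 + 3469)*(4380 - 5/4) = 6521*(17515/4) = 114215315/4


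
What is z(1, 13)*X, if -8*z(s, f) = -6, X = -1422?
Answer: -2133/2 ≈ -1066.5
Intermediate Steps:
z(s, f) = ¾ (z(s, f) = -⅛*(-6) = ¾)
z(1, 13)*X = (¾)*(-1422) = -2133/2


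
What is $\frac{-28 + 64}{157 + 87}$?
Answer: $\frac{9}{61} \approx 0.14754$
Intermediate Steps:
$\frac{-28 + 64}{157 + 87} = \frac{1}{244} \cdot 36 = \frac{9}{61}$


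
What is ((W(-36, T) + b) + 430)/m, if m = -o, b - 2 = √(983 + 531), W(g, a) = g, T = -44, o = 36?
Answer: -11 - √1514/36 ≈ -12.081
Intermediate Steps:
b = 2 + √1514 (b = 2 + √(983 + 531) = 2 + √1514 ≈ 40.910)
m = -36 (m = -1*36 = -36)
((W(-36, T) + b) + 430)/m = ((-36 + (2 + √1514)) + 430)/(-36) = ((-34 + √1514) + 430)*(-1/36) = (396 + √1514)*(-1/36) = -11 - √1514/36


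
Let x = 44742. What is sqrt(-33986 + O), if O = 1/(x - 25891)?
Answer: 3*I*sqrt(1341919085815)/18851 ≈ 184.35*I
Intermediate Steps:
O = 1/18851 (O = 1/(44742 - 25891) = 1/18851 ≈ 5.3048e-5)
sqrt(-33986 + O) = sqrt(-33986 + 1/18851) = sqrt(-640670085/18851) = 3*I*sqrt(1341919085815)/18851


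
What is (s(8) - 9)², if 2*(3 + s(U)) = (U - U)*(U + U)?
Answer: 144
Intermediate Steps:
s(U) = -3 (s(U) = -3 + ((U - U)*(U + U))/2 = -3 + (0*(2*U))/2 = -3 + (½)*0 = -3 + 0 = -3)
(s(8) - 9)² = (-3 - 9)² = (-12)² = 144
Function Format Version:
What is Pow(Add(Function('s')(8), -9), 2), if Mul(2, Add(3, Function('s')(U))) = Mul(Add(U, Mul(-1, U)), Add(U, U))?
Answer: 144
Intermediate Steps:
Function('s')(U) = -3 (Function('s')(U) = Add(-3, Mul(Rational(1, 2), Mul(Add(U, Mul(-1, U)), Add(U, U)))) = Add(-3, Mul(Rational(1, 2), Mul(0, Mul(2, U)))) = Add(-3, Mul(Rational(1, 2), 0)) = Add(-3, 0) = -3)
Pow(Add(Function('s')(8), -9), 2) = Pow(Add(-3, -9), 2) = Pow(-12, 2) = 144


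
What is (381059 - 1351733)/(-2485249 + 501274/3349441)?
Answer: 20447894926/52353423865 ≈ 0.39057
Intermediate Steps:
(381059 - 1351733)/(-2485249 + 501274/3349441) = -970674/(-2485249 + 501274*(1/3349441)) = -970674/(-2485249 + 9458/63197) = -970674/(-157060271595/63197) = -970674*(-63197/157060271595) = 20447894926/52353423865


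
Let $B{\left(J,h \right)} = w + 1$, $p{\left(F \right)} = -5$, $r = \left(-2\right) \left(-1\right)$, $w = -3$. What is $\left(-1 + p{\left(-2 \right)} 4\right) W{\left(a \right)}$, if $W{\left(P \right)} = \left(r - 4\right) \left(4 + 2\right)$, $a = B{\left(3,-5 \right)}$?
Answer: $252$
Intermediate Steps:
$r = 2$
$B{\left(J,h \right)} = -2$ ($B{\left(J,h \right)} = -3 + 1 = -2$)
$a = -2$
$W{\left(P \right)} = -12$ ($W{\left(P \right)} = \left(2 - 4\right) \left(4 + 2\right) = \left(-2\right) 6 = -12$)
$\left(-1 + p{\left(-2 \right)} 4\right) W{\left(a \right)} = \left(-1 - 20\right) \left(-12\right) = \left(-21\right) \left(-12\right) = 252$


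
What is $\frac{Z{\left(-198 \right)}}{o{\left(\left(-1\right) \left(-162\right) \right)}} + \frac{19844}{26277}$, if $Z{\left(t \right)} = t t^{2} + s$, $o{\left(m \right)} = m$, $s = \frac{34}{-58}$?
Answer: $- \frac{1971702027511}{41149782} \approx -47915.0$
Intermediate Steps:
$s = - \frac{17}{29}$ ($s = 34 \left(- \frac{1}{58}\right) = - \frac{17}{29} \approx -0.58621$)
$Z{\left(t \right)} = - \frac{17}{29} + t^{3}$ ($Z{\left(t \right)} = t t^{2} - \frac{17}{29} = t^{3} - \frac{17}{29} = - \frac{17}{29} + t^{3}$)
$\frac{Z{\left(-198 \right)}}{o{\left(\left(-1\right) \left(-162\right) \right)}} + \frac{19844}{26277} = \frac{- \frac{17}{29} + \left(-198\right)^{3}}{\left(-1\right) \left(-162\right)} + \frac{19844}{26277} = \frac{- \frac{17}{29} - 7762392}{162} + 19844 \cdot \frac{1}{26277} = \left(- \frac{225109385}{29}\right) \frac{1}{162} + \frac{19844}{26277} = - \frac{225109385}{4698} + \frac{19844}{26277} = - \frac{1971702027511}{41149782}$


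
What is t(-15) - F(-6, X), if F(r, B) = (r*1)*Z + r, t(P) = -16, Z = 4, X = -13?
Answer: 14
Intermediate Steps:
F(r, B) = 5*r (F(r, B) = (r*1)*4 + r = r*4 + r = 4*r + r = 5*r)
t(-15) - F(-6, X) = -16 - 5*(-6) = -16 - 1*(-30) = -16 + 30 = 14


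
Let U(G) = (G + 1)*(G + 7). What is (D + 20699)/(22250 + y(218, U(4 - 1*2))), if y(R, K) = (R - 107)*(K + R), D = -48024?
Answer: -5465/9889 ≈ -0.55263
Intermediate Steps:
U(G) = (1 + G)*(7 + G)
y(R, K) = (-107 + R)*(K + R)
(D + 20699)/(22250 + y(218, U(4 - 1*2))) = (-48024 + 20699)/(22250 + (218² - 107*(7 + (4 - 1*2)² + 8*(4 - 1*2)) - 107*218 + (7 + (4 - 1*2)² + 8*(4 - 1*2))*218)) = -27325/(22250 + (47524 - 107*(7 + (4 - 2)² + 8*(4 - 2)) - 23326 + (7 + (4 - 2)² + 8*(4 - 2))*218)) = -27325/(22250 + (47524 - 107*(7 + 2² + 8*2) - 23326 + (7 + 2² + 8*2)*218)) = -27325/(22250 + (47524 - 107*(7 + 4 + 16) - 23326 + (7 + 4 + 16)*218)) = -27325/(22250 + (47524 - 107*27 - 23326 + 27*218)) = -27325/(22250 + (47524 - 2889 - 23326 + 5886)) = -27325/(22250 + 27195) = -27325/49445 = -27325*1/49445 = -5465/9889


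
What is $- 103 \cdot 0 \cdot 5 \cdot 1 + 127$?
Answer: $127$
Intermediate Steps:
$- 103 \cdot 0 \cdot 5 \cdot 1 + 127 = - 103 \cdot 0 \cdot 1 + 127 = \left(-103\right) 0 + 127 = 0 + 127 = 127$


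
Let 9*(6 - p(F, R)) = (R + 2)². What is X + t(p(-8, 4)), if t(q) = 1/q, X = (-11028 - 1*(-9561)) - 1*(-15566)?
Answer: 28199/2 ≈ 14100.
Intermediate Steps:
p(F, R) = 6 - (2 + R)²/9 (p(F, R) = 6 - (R + 2)²/9 = 6 - (2 + R)²/9)
X = 14099 (X = (-11028 + 9561) + 15566 = -1467 + 15566 = 14099)
X + t(p(-8, 4)) = 14099 + 1/(6 - (2 + 4)²/9) = 14099 + 1/(6 - ⅑*6²) = 14099 + 1/(6 - ⅑*36) = 14099 + 1/(6 - 4) = 14099 + 1/2 = 14099 + ½ = 28199/2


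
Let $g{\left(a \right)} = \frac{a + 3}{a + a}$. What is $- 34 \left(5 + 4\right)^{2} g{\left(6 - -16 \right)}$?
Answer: $- \frac{34425}{22} \approx -1564.8$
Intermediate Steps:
$g{\left(a \right)} = \frac{3 + a}{2 a}$
$- 34 \left(5 + 4\right)^{2} g{\left(6 - -16 \right)} = - 34 \left(5 + 4\right)^{2} \frac{3 + \left(6 - -16\right)}{2 \left(6 - -16\right)} = - 34 \cdot 9^{2} \frac{3 + \left(6 + 16\right)}{2 \left(6 + 16\right)} = \left(-34\right) 81 \frac{3 + 22}{2 \cdot 22} = - 2754 \cdot \frac{1}{2} \cdot \frac{1}{22} \cdot 25 = \left(-2754\right) \frac{25}{44} = - \frac{34425}{22}$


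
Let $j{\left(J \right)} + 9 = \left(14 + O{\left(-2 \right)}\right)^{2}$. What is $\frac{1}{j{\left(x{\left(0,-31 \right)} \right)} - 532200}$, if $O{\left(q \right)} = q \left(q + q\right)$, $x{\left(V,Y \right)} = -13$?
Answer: $- \frac{1}{531725} \approx -1.8807 \cdot 10^{-6}$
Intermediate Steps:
$O{\left(q \right)} = 2 q^{2}$ ($O{\left(q \right)} = q 2 q = 2 q^{2}$)
$j{\left(J \right)} = 475$ ($j{\left(J \right)} = -9 + \left(14 + 2 \left(-2\right)^{2}\right)^{2} = -9 + \left(14 + 2 \cdot 4\right)^{2} = -9 + \left(14 + 8\right)^{2} = -9 + 22^{2} = -9 + 484 = 475$)
$\frac{1}{j{\left(x{\left(0,-31 \right)} \right)} - 532200} = \frac{1}{475 - 532200} = \frac{1}{-531725} = - \frac{1}{531725}$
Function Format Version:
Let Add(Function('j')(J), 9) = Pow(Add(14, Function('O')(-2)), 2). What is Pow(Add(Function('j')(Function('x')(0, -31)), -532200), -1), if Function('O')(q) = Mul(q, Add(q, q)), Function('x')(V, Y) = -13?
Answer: Rational(-1, 531725) ≈ -1.8807e-6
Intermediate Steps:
Function('O')(q) = Mul(2, Pow(q, 2)) (Function('O')(q) = Mul(q, Mul(2, q)) = Mul(2, Pow(q, 2)))
Function('j')(J) = 475 (Function('j')(J) = Add(-9, Pow(Add(14, Mul(2, Pow(-2, 2))), 2)) = Add(-9, Pow(Add(14, Mul(2, 4)), 2)) = Add(-9, Pow(Add(14, 8), 2)) = Add(-9, Pow(22, 2)) = Add(-9, 484) = 475)
Pow(Add(Function('j')(Function('x')(0, -31)), -532200), -1) = Pow(Add(475, -532200), -1) = Pow(-531725, -1) = Rational(-1, 531725)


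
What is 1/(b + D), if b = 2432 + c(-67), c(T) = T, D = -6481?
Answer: -1/4116 ≈ -0.00024295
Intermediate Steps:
b = 2365 (b = 2432 - 67 = 2365)
1/(b + D) = 1/(2365 - 6481) = 1/(-4116) = -1/4116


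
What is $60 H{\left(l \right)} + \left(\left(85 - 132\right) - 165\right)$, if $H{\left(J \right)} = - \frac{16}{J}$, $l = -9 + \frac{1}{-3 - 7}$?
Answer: $- \frac{9692}{91} \approx -106.51$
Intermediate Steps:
$l = - \frac{91}{10}$ ($l = -9 + \frac{1}{-10} = -9 - \frac{1}{10} = - \frac{91}{10} \approx -9.1$)
$60 H{\left(l \right)} + \left(\left(85 - 132\right) - 165\right) = 60 \left(- \frac{16}{- \frac{91}{10}}\right) + \left(\left(85 - 132\right) - 165\right) = 60 \left(\left(-16\right) \left(- \frac{10}{91}\right)\right) - 212 = 60 \cdot \frac{160}{91} - 212 = \frac{9600}{91} - 212 = - \frac{9692}{91}$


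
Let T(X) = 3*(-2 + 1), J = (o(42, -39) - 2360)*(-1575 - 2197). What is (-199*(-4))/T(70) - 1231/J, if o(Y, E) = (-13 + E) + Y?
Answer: -2371985711/8939640 ≈ -265.33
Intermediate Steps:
o(Y, E) = -13 + E + Y
J = 8939640 (J = ((-13 - 39 + 42) - 2360)*(-1575 - 2197) = (-10 - 2360)*(-3772) = -2370*(-3772) = 8939640)
T(X) = -3 (T(X) = 3*(-1) = -3)
(-199*(-4))/T(70) - 1231/J = -199*(-4)/(-3) - 1231/8939640 = 796*(-1/3) - 1231*1/8939640 = -796/3 - 1231/8939640 = -2371985711/8939640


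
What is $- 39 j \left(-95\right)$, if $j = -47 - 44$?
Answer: $-337155$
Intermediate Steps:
$j = -91$ ($j = -47 - 44 = -91$)
$- 39 j \left(-95\right) = \left(-39\right) \left(-91\right) \left(-95\right) = 3549 \left(-95\right) = -337155$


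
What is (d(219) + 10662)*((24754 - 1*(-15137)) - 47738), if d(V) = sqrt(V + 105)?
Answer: -83805960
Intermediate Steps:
d(V) = sqrt(105 + V)
(d(219) + 10662)*((24754 - 1*(-15137)) - 47738) = (sqrt(105 + 219) + 10662)*((24754 - 1*(-15137)) - 47738) = (sqrt(324) + 10662)*((24754 + 15137) - 47738) = (18 + 10662)*(39891 - 47738) = 10680*(-7847) = -83805960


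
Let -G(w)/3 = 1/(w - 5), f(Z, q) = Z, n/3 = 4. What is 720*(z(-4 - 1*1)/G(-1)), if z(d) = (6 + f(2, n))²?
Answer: 92160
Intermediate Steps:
n = 12 (n = 3*4 = 12)
G(w) = -3/(-5 + w) (G(w) = -3/(w - 5) = -3/(-5 + w))
z(d) = 64 (z(d) = (6 + 2)² = 8² = 64)
720*(z(-4 - 1*1)/G(-1)) = 720*(64/((-3/(-5 - 1)))) = 720*(64/((-3/(-6)))) = 720*(64/((-3*(-⅙)))) = 720*(64/(½)) = 720*(64*2) = 720*128 = 92160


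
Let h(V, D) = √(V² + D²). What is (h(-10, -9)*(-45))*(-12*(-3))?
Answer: -1620*√181 ≈ -21795.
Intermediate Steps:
h(V, D) = √(D² + V²)
(h(-10, -9)*(-45))*(-12*(-3)) = (√((-9)² + (-10)²)*(-45))*(-12*(-3)) = (√(81 + 100)*(-45))*36 = (√181*(-45))*36 = -45*√181*36 = -1620*√181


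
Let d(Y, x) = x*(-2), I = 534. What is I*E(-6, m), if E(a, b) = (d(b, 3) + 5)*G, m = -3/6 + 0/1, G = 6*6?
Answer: -19224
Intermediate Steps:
G = 36
d(Y, x) = -2*x
m = -½ (m = -3*⅙ + 0*1 = -½ + 0 = -½ ≈ -0.50000)
E(a, b) = -36 (E(a, b) = (-2*3 + 5)*36 = (-6 + 5)*36 = -1*36 = -36)
I*E(-6, m) = 534*(-36) = -19224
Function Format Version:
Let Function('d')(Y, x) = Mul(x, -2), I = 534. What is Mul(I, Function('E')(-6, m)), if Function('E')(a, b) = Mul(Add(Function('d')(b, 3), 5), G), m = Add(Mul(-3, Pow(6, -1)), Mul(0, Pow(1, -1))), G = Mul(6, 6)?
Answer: -19224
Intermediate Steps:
G = 36
Function('d')(Y, x) = Mul(-2, x)
m = Rational(-1, 2) (m = Add(Mul(-3, Rational(1, 6)), Mul(0, 1)) = Add(Rational(-1, 2), 0) = Rational(-1, 2) ≈ -0.50000)
Function('E')(a, b) = -36 (Function('E')(a, b) = Mul(Add(Mul(-2, 3), 5), 36) = Mul(Add(-6, 5), 36) = Mul(-1, 36) = -36)
Mul(I, Function('E')(-6, m)) = Mul(534, -36) = -19224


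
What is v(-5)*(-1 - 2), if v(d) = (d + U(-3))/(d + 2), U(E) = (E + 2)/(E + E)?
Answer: -29/6 ≈ -4.8333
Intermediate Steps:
U(E) = (2 + E)/(2*E) (U(E) = (2 + E)/((2*E)) = (2 + E)*(1/(2*E)) = (2 + E)/(2*E))
v(d) = (1/6 + d)/(2 + d) (v(d) = (d + (1/2)*(2 - 3)/(-3))/(d + 2) = (d + (1/2)*(-1/3)*(-1))/(2 + d) = (d + 1/6)/(2 + d) = (1/6 + d)/(2 + d))
v(-5)*(-1 - 2) = ((1/6 - 5)/(2 - 5))*(-1 - 2) = (-29/6/(-3))*(-3) = -1/3*(-29/6)*(-3) = (29/18)*(-3) = -29/6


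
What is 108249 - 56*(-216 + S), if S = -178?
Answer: 130313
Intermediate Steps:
108249 - 56*(-216 + S) = 108249 - 56*(-216 - 178) = 108249 - 56*(-394) = 108249 - 1*(-22064) = 108249 + 22064 = 130313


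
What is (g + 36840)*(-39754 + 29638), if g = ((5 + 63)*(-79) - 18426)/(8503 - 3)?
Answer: -791870874858/2125 ≈ -3.7264e+8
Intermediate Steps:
g = -11899/4250 (g = (68*(-79) - 18426)/8500 = (-5372 - 18426)*(1/8500) = -23798*1/8500 = -11899/4250 ≈ -2.7998)
(g + 36840)*(-39754 + 29638) = (-11899/4250 + 36840)*(-39754 + 29638) = (156558101/4250)*(-10116) = -791870874858/2125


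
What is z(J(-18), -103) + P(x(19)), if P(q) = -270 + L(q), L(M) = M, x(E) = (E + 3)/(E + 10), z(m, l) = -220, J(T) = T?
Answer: -14188/29 ≈ -489.24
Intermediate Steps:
x(E) = (3 + E)/(10 + E)
P(q) = -270 + q
z(J(-18), -103) + P(x(19)) = -220 + (-270 + (3 + 19)/(10 + 19)) = -220 + (-270 + 22/29) = -220 - 7808/29 = -14188/29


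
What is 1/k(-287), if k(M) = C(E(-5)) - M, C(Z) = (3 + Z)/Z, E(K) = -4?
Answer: 4/1149 ≈ 0.0034813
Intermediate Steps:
C(Z) = (3 + Z)/Z
k(M) = ¼ - M (k(M) = (3 - 4)/(-4) - M = -¼*(-1) - M = ¼ - M)
1/k(-287) = 1/(¼ - 1*(-287)) = 1/(¼ + 287) = 1/(1149/4) = 4/1149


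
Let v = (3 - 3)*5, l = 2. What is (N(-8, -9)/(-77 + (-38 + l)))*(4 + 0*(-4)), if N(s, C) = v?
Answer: 0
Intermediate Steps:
v = 0 (v = 0*5 = 0)
N(s, C) = 0
(N(-8, -9)/(-77 + (-38 + l)))*(4 + 0*(-4)) = (0/(-77 + (-38 + 2)))*(4 + 0*(-4)) = (0/(-77 - 36))*(4 + 0) = (0/(-113))*4 = -1/113*0*4 = 0*4 = 0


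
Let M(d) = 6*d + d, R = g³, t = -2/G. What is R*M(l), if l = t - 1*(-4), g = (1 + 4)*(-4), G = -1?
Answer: -336000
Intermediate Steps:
g = -20 (g = 5*(-4) = -20)
t = 2 (t = -2/(-1) = -2*(-1) = 2)
l = 6 (l = 2 - 1*(-4) = 2 + 4 = 6)
R = -8000 (R = (-20)³ = -8000)
M(d) = 7*d
R*M(l) = -56000*6 = -8000*42 = -336000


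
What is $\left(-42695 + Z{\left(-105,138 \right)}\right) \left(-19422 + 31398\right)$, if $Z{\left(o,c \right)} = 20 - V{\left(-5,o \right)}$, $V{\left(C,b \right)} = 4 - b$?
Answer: $-512381184$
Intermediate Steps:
$Z{\left(o,c \right)} = 16 + o$ ($Z{\left(o,c \right)} = 20 - \left(4 - o\right) = 20 + \left(-4 + o\right) = 16 + o$)
$\left(-42695 + Z{\left(-105,138 \right)}\right) \left(-19422 + 31398\right) = \left(-42695 + \left(16 - 105\right)\right) \left(-19422 + 31398\right) = \left(-42695 - 89\right) 11976 = \left(-42784\right) 11976 = -512381184$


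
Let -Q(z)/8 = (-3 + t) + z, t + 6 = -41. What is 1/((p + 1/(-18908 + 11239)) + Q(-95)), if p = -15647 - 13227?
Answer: -7669/212538667 ≈ -3.6083e-5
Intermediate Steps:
t = -47 (t = -6 - 41 = -47)
p = -28874
Q(z) = 400 - 8*z (Q(z) = -8*((-3 - 47) + z) = -8*(-50 + z) = 400 - 8*z)
1/((p + 1/(-18908 + 11239)) + Q(-95)) = 1/((-28874 + 1/(-18908 + 11239)) + (400 - 8*(-95))) = 1/((-28874 + 1/(-7669)) + (400 + 760)) = 1/((-28874 - 1/7669) + 1160) = 1/(-221434707/7669 + 1160) = 1/(-212538667/7669) = -7669/212538667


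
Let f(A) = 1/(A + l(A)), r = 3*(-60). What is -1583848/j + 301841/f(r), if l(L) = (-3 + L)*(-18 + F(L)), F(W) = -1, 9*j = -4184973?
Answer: 462750962379517/464997 ≈ 9.9517e+8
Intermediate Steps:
j = -464997 (j = (⅑)*(-4184973) = -464997)
r = -180
l(L) = 57 - 19*L (l(L) = (-3 + L)*(-18 - 1) = (-3 + L)*(-19) = 57 - 19*L)
f(A) = 1/(57 - 18*A) (f(A) = 1/(A + (57 - 19*A)) = 1/(57 - 18*A))
-1583848/j + 301841/f(r) = -1583848/(-464997) + 301841/((1/(3*(19 - 6*(-180))))) = -1583848*(-1/464997) + 301841/((1/(3*(19 + 1080)))) = 1583848/464997 + 301841/(((⅓)/1099)) = 1583848/464997 + 301841/(((⅓)*(1/1099))) = 1583848/464997 + 301841/(1/3297) = 1583848/464997 + 301841*3297 = 1583848/464997 + 995169777 = 462750962379517/464997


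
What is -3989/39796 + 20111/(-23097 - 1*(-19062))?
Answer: -816432971/160576860 ≈ -5.0844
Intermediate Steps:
-3989/39796 + 20111/(-23097 - 1*(-19062)) = -3989*1/39796 + 20111/(-23097 + 19062) = -3989/39796 + 20111/(-4035) = -3989/39796 + 20111*(-1/4035) = -3989/39796 - 20111/4035 = -816432971/160576860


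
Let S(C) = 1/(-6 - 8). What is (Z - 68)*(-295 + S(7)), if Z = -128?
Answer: 57834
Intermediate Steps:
S(C) = -1/14 (S(C) = 1/(-14) = -1/14)
(Z - 68)*(-295 + S(7)) = (-128 - 68)*(-295 - 1/14) = -196*(-4131/14) = 57834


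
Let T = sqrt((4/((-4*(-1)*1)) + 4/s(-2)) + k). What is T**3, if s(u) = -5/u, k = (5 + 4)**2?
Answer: 418*sqrt(2090)/25 ≈ 764.38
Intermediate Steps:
k = 81 (k = 9**2 = 81)
T = sqrt(2090)/5 (T = sqrt((4/((-4*(-1)*1)) + 4/((-5/(-2)))) + 81) = sqrt((4/((4*1)) + 4/((-5*(-1/2)))) + 81) = sqrt((4/4 + 4/(5/2)) + 81) = sqrt((4*(1/4) + 4*(2/5)) + 81) = sqrt((1 + 8/5) + 81) = sqrt(13/5 + 81) = sqrt(418/5) = sqrt(2090)/5 ≈ 9.1433)
T**3 = (sqrt(2090)/5)**3 = 418*sqrt(2090)/25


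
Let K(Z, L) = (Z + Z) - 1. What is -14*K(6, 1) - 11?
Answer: -165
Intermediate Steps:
K(Z, L) = -1 + 2*Z (K(Z, L) = 2*Z - 1 = -1 + 2*Z)
-14*K(6, 1) - 11 = -14*(-1 + 2*6) - 11 = -14*(-1 + 12) - 11 = -14*11 - 11 = -154 - 11 = -165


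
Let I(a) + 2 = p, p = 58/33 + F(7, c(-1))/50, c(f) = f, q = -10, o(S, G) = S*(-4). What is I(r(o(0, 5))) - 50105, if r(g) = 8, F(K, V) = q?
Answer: -8267398/165 ≈ -50105.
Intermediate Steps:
o(S, G) = -4*S
F(K, V) = -10
p = 257/165 (p = 58/33 - 10/50 = 58*(1/33) - 10*1/50 = 58/33 - 1/5 = 257/165 ≈ 1.5576)
I(a) = -73/165 (I(a) = -2 + 257/165 = -73/165)
I(r(o(0, 5))) - 50105 = -73/165 - 50105 = -8267398/165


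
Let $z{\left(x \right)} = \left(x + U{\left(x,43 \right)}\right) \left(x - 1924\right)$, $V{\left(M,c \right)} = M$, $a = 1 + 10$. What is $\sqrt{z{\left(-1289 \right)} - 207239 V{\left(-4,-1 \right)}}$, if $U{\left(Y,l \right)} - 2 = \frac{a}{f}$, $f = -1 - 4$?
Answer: $\frac{\sqrt{124278890}}{5} \approx 2229.6$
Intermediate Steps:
$a = 11$
$f = -5$
$U{\left(Y,l \right)} = - \frac{1}{5}$ ($U{\left(Y,l \right)} = 2 + \frac{11}{-5} = 2 + 11 \left(- \frac{1}{5}\right) = 2 - \frac{11}{5} = - \frac{1}{5}$)
$z{\left(x \right)} = \left(-1924 + x\right) \left(- \frac{1}{5} + x\right)$ ($z{\left(x \right)} = \left(x - \frac{1}{5}\right) \left(x - 1924\right) = \left(- \frac{1}{5} + x\right) \left(-1924 + x\right) = \left(-1924 + x\right) \left(- \frac{1}{5} + x\right)$)
$\sqrt{z{\left(-1289 \right)} - 207239 V{\left(-4,-1 \right)}} = \sqrt{\left(\frac{1924}{5} + \left(-1289\right)^{2} - - \frac{12401469}{5}\right) - -828956} = \sqrt{\left(\frac{1924}{5} + 1661521 + \frac{12401469}{5}\right) + 828956} = \sqrt{\frac{20710998}{5} + 828956} = \sqrt{\frac{24855778}{5}} = \frac{\sqrt{124278890}}{5}$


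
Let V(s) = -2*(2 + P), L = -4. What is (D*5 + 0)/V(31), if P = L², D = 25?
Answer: -125/36 ≈ -3.4722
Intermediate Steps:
P = 16 (P = (-4)² = 16)
V(s) = -36 (V(s) = -2*(2 + 16) = -2*18 = -36)
(D*5 + 0)/V(31) = (25*5 + 0)/(-36) = (125 + 0)*(-1/36) = 125*(-1/36) = -125/36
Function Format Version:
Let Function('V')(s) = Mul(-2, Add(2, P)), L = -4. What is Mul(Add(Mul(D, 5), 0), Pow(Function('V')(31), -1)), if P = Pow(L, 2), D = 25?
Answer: Rational(-125, 36) ≈ -3.4722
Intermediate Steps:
P = 16 (P = Pow(-4, 2) = 16)
Function('V')(s) = -36 (Function('V')(s) = Mul(-2, Add(2, 16)) = Mul(-2, 18) = -36)
Mul(Add(Mul(D, 5), 0), Pow(Function('V')(31), -1)) = Mul(Add(Mul(25, 5), 0), Pow(-36, -1)) = Mul(Add(125, 0), Rational(-1, 36)) = Mul(125, Rational(-1, 36)) = Rational(-125, 36)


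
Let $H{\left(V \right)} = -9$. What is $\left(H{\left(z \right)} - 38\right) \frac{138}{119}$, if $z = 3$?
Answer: $- \frac{6486}{119} \approx -54.504$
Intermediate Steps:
$\left(H{\left(z \right)} - 38\right) \frac{138}{119} = \left(-9 - 38\right) \frac{138}{119} = - 47 \cdot 138 \cdot \frac{1}{119} = \left(-47\right) \frac{138}{119} = - \frac{6486}{119}$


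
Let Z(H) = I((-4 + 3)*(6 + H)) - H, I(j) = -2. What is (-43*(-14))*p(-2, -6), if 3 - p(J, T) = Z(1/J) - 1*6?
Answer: 6321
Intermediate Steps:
Z(H) = -2 - H
p(J, T) = 11 + 1/J (p(J, T) = 3 - ((-2 - 1/J) - 1*6) = 3 - ((-2 - 1/J) - 6) = 3 - (-8 - 1/J) = 3 + (8 + 1/J) = 11 + 1/J)
(-43*(-14))*p(-2, -6) = (-43*(-14))*(11 + 1/(-2)) = 602*(11 - ½) = 602*(21/2) = 6321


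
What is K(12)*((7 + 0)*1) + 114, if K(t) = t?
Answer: 198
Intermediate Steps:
K(12)*((7 + 0)*1) + 114 = 12*((7 + 0)*1) + 114 = 12*(7*1) + 114 = 12*7 + 114 = 84 + 114 = 198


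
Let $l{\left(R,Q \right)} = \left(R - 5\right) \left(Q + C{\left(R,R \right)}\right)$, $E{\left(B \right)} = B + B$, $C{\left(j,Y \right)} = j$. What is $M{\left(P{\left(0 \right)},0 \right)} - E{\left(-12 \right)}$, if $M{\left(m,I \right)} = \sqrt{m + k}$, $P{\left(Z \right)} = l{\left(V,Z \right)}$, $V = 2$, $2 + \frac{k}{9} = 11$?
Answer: $24 + 5 \sqrt{3} \approx 32.66$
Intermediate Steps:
$k = 81$ ($k = -18 + 9 \cdot 11 = -18 + 99 = 81$)
$E{\left(B \right)} = 2 B$
$l{\left(R,Q \right)} = \left(-5 + R\right) \left(Q + R\right)$ ($l{\left(R,Q \right)} = \left(R - 5\right) \left(Q + R\right) = \left(-5 + R\right) \left(Q + R\right)$)
$P{\left(Z \right)} = -6 - 3 Z$ ($P{\left(Z \right)} = 2^{2} - 5 Z - 10 + Z 2 = 4 - 5 Z - 10 + 2 Z = -6 - 3 Z$)
$M{\left(m,I \right)} = \sqrt{81 + m}$ ($M{\left(m,I \right)} = \sqrt{m + 81} = \sqrt{81 + m}$)
$M{\left(P{\left(0 \right)},0 \right)} - E{\left(-12 \right)} = \sqrt{81 - 6} - 2 \left(-12\right) = \sqrt{81 + \left(-6 + 0\right)} - -24 = \sqrt{81 - 6} + 24 = \sqrt{75} + 24 = 5 \sqrt{3} + 24 = 24 + 5 \sqrt{3}$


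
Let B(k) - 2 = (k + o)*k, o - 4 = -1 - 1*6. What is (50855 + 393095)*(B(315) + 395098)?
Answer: 219036051000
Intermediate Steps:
o = -3 (o = 4 + (-1 - 1*6) = 4 + (-1 - 6) = 4 - 7 = -3)
B(k) = 2 + k*(-3 + k) (B(k) = 2 + (k - 3)*k = 2 + (-3 + k)*k = 2 + k*(-3 + k))
(50855 + 393095)*(B(315) + 395098) = (50855 + 393095)*((2 + 315**2 - 3*315) + 395098) = 443950*((2 + 99225 - 945) + 395098) = 443950*(98282 + 395098) = 443950*493380 = 219036051000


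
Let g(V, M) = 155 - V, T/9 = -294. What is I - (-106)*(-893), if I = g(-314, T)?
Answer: -94189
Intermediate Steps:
T = -2646 (T = 9*(-294) = -2646)
I = 469 (I = 155 - 1*(-314) = 155 + 314 = 469)
I - (-106)*(-893) = 469 - (-106)*(-893) = 469 - 1*94658 = 469 - 94658 = -94189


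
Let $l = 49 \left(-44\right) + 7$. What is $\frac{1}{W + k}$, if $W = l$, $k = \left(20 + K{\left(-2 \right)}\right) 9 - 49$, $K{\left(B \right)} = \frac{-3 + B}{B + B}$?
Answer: $- \frac{4}{8027} \approx -0.00049832$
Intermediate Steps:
$K{\left(B \right)} = \frac{-3 + B}{2 B}$
$k = \frac{569}{4}$ ($k = \left(20 + \frac{-3 - 2}{2 \left(-2\right)}\right) 9 - 49 = \left(20 + \frac{1}{2} \left(- \frac{1}{2}\right) \left(-5\right)\right) 9 - 49 = \left(20 + \frac{5}{4}\right) 9 - 49 = \frac{85}{4} \cdot 9 - 49 = \frac{765}{4} - 49 = \frac{569}{4} \approx 142.25$)
$l = -2149$ ($l = -2156 + 7 = -2149$)
$W = -2149$
$\frac{1}{W + k} = \frac{1}{-2149 + \frac{569}{4}} = \frac{1}{- \frac{8027}{4}} = - \frac{4}{8027}$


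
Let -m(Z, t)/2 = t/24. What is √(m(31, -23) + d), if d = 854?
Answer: √30813/6 ≈ 29.256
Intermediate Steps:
m(Z, t) = -t/12 (m(Z, t) = -2*t/24 = -t/12)
√(m(31, -23) + d) = √(-1/12*(-23) + 854) = √(23/12 + 854) = √(10271/12) = √30813/6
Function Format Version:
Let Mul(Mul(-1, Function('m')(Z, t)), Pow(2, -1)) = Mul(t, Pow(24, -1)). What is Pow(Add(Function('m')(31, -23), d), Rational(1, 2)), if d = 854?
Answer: Mul(Rational(1, 6), Pow(30813, Rational(1, 2))) ≈ 29.256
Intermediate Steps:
Function('m')(Z, t) = Mul(Rational(-1, 12), t) (Function('m')(Z, t) = Mul(-2, Mul(t, Pow(24, -1))) = Mul(-2, Mul(t, Rational(1, 24))) = Mul(-2, Mul(Rational(1, 24), t)) = Mul(Rational(-1, 12), t))
Pow(Add(Function('m')(31, -23), d), Rational(1, 2)) = Pow(Add(Mul(Rational(-1, 12), -23), 854), Rational(1, 2)) = Pow(Add(Rational(23, 12), 854), Rational(1, 2)) = Pow(Rational(10271, 12), Rational(1, 2)) = Mul(Rational(1, 6), Pow(30813, Rational(1, 2)))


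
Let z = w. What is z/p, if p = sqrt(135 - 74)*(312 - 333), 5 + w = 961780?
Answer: -961775*sqrt(61)/1281 ≈ -5863.9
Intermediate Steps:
w = 961775 (w = -5 + 961780 = 961775)
z = 961775
p = -21*sqrt(61) (p = sqrt(61)*(-21) = -21*sqrt(61) ≈ -164.02)
z/p = 961775/((-21*sqrt(61))) = 961775*(-sqrt(61)/1281) = -961775*sqrt(61)/1281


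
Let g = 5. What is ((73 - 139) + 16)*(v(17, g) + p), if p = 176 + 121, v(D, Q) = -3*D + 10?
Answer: -12800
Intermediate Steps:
v(D, Q) = 10 - 3*D
p = 297
((73 - 139) + 16)*(v(17, g) + p) = ((73 - 139) + 16)*((10 - 3*17) + 297) = (-66 + 16)*((10 - 51) + 297) = -50*(-41 + 297) = -50*256 = -12800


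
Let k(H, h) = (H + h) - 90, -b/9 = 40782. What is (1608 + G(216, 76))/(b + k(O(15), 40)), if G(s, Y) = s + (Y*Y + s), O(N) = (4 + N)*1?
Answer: -7816/367069 ≈ -0.021293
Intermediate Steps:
b = -367038 (b = -9*40782 = -367038)
O(N) = 4 + N
k(H, h) = -90 + H + h
G(s, Y) = Y**2 + 2*s (G(s, Y) = s + (Y**2 + s) = s + (s + Y**2) = Y**2 + 2*s)
(1608 + G(216, 76))/(b + k(O(15), 40)) = (1608 + (76**2 + 2*216))/(-367038 + (-90 + (4 + 15) + 40)) = (1608 + (5776 + 432))/(-367038 + (-90 + 19 + 40)) = (1608 + 6208)/(-367038 - 31) = 7816/(-367069) = 7816*(-1/367069) = -7816/367069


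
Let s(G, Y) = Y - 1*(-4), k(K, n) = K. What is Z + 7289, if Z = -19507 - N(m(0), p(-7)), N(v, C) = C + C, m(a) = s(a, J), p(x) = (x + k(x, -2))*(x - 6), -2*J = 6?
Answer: -12582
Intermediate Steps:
J = -3 (J = -½*6 = -3)
p(x) = 2*x*(-6 + x) (p(x) = (x + x)*(x - 6) = (2*x)*(-6 + x) = 2*x*(-6 + x))
s(G, Y) = 4 + Y (s(G, Y) = Y + 4 = 4 + Y)
m(a) = 1 (m(a) = 4 - 3 = 1)
N(v, C) = 2*C
Z = -19871 (Z = -19507 - 2*2*(-7)*(-6 - 7) = -19507 - 2*2*(-7)*(-13) = -19507 - 2*182 = -19507 - 1*364 = -19507 - 364 = -19871)
Z + 7289 = -19871 + 7289 = -12582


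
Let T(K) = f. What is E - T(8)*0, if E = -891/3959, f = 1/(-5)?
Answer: -891/3959 ≈ -0.22506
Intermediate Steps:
f = -1/5 ≈ -0.20000
T(K) = -1/5
E = -891/3959 (E = -891*1/3959 = -891/3959 ≈ -0.22506)
E - T(8)*0 = -891/3959 - (-1)*0/5 = -891/3959 - 1*0 = -891/3959 + 0 = -891/3959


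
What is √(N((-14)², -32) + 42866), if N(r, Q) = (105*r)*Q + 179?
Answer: I*√615515 ≈ 784.55*I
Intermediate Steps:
N(r, Q) = 179 + 105*Q*r (N(r, Q) = 105*Q*r + 179 = 179 + 105*Q*r)
√(N((-14)², -32) + 42866) = √((179 + 105*(-32)*(-14)²) + 42866) = √((179 + 105*(-32)*196) + 42866) = √((179 - 658560) + 42866) = √(-658381 + 42866) = √(-615515) = I*√615515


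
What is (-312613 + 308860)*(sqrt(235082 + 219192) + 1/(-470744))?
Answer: 3753/470744 - 3753*sqrt(454274) ≈ -2.5295e+6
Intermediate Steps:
(-312613 + 308860)*(sqrt(235082 + 219192) + 1/(-470744)) = -3753*(sqrt(454274) - 1/470744) = -3753*(-1/470744 + sqrt(454274)) = 3753/470744 - 3753*sqrt(454274)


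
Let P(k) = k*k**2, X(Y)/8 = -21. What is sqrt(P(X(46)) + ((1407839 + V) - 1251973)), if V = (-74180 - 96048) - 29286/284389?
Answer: 2*I*sqrt(96162756615168082)/284389 ≈ 2180.8*I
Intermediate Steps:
V = -48410999978/284389 (V = -170228 - 29286*1/284389 = -170228 - 29286/284389 = -48410999978/284389 ≈ -1.7023e+5)
X(Y) = -168 (X(Y) = 8*(-21) = -168)
P(k) = k**3
sqrt(P(X(46)) + ((1407839 + V) - 1251973)) = sqrt((-168)**3 + ((1407839 - 48410999978/284389) - 1251973)) = sqrt(-4741632 + (351962925393/284389 - 1251973)) = sqrt(-4741632 - 4084424104/284389) = sqrt(-1352552406952/284389) = 2*I*sqrt(96162756615168082)/284389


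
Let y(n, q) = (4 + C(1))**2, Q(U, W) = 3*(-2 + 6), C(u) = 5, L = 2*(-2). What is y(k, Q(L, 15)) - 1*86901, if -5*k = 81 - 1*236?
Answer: -86820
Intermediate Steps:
L = -4
Q(U, W) = 12 (Q(U, W) = 3*4 = 12)
k = 31 (k = -(81 - 1*236)/5 = -(81 - 236)/5 = -1/5*(-155) = 31)
y(n, q) = 81 (y(n, q) = (4 + 5)**2 = 9**2 = 81)
y(k, Q(L, 15)) - 1*86901 = 81 - 1*86901 = 81 - 86901 = -86820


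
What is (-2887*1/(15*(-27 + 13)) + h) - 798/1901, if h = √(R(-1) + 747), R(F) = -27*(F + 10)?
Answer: 5320607/399210 + 6*√14 ≈ 35.778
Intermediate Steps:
R(F) = -270 - 27*F (R(F) = -27*(10 + F) = -270 - 27*F)
h = 6*√14 (h = √((-270 - 27*(-1)) + 747) = √((-270 + 27) + 747) = √(-243 + 747) = √504 = 6*√14 ≈ 22.450)
(-2887*1/(15*(-27 + 13)) + h) - 798/1901 = (-2887*1/(15*(-27 + 13)) + 6*√14) - 798/1901 = (-2887/(15*(-14)) + 6*√14) - 798*1/1901 = (-2887/(-210) + 6*√14) - 798/1901 = (-2887*(-1/210) + 6*√14) - 798/1901 = (2887/210 + 6*√14) - 798/1901 = 5320607/399210 + 6*√14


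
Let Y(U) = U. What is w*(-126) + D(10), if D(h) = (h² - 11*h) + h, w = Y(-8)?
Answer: 1008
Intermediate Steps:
w = -8
D(h) = h² - 10*h
w*(-126) + D(10) = -8*(-126) + 10*(-10 + 10) = 1008 + 10*0 = 1008 + 0 = 1008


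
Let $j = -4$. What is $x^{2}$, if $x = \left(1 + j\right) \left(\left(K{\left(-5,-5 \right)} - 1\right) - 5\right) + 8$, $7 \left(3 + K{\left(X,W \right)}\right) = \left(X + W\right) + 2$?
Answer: $\frac{72361}{49} \approx 1476.8$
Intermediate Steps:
$K{\left(X,W \right)} = - \frac{19}{7} + \frac{W}{7} + \frac{X}{7}$ ($K{\left(X,W \right)} = -3 + \frac{\left(X + W\right) + 2}{7} = -3 + \frac{\left(W + X\right) + 2}{7} = -3 + \frac{2 + W + X}{7} = -3 + \left(\frac{2}{7} + \frac{W}{7} + \frac{X}{7}\right) = - \frac{19}{7} + \frac{W}{7} + \frac{X}{7}$)
$x = \frac{269}{7}$ ($x = \left(1 - 4\right) \left(\left(\left(- \frac{19}{7} + \frac{1}{7} \left(-5\right) + \frac{1}{7} \left(-5\right)\right) - 1\right) - 5\right) + 8 = - 3 \left(\left(\left(- \frac{19}{7} - \frac{5}{7} - \frac{5}{7}\right) - 1\right) - 5\right) + 8 = - 3 \left(\left(- \frac{29}{7} - 1\right) - 5\right) + 8 = - 3 \left(- \frac{36}{7} - 5\right) + 8 = \left(-3\right) \left(- \frac{71}{7}\right) + 8 = \frac{213}{7} + 8 = \frac{269}{7} \approx 38.429$)
$x^{2} = \left(\frac{269}{7}\right)^{2} = \frac{72361}{49}$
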